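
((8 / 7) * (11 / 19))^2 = 0.44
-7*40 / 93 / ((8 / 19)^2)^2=-4561235 / 47616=-95.79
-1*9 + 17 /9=-64 /9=-7.11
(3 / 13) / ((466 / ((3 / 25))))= 9 / 151450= 0.00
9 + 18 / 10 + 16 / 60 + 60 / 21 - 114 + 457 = 37477 / 105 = 356.92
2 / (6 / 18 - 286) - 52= -44570 / 857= -52.01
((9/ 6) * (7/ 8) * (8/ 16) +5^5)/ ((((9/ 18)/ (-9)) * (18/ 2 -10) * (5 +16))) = 300063/ 112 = 2679.13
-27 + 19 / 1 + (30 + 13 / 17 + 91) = 1934 / 17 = 113.76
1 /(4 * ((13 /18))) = 9 /26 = 0.35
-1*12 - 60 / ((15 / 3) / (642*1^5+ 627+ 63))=-15996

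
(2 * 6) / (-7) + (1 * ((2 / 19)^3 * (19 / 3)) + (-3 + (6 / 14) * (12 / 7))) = -210793 / 53067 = -3.97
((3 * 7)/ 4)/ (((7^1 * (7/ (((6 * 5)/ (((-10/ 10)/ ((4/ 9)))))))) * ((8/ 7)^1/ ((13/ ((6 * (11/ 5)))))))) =-325/ 264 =-1.23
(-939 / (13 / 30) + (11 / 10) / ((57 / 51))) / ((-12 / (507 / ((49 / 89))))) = 126322417 / 760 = 166213.71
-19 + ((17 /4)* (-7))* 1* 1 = -195 /4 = -48.75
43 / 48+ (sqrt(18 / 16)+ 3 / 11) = 3 * sqrt(2) / 4+ 617 / 528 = 2.23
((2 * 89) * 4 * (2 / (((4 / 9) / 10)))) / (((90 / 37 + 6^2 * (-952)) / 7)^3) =-0.00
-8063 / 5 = -1612.60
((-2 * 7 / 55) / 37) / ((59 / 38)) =-532 / 120065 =-0.00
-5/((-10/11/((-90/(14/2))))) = -495/7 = -70.71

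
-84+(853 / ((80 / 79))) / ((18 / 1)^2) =-2109893 / 25920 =-81.40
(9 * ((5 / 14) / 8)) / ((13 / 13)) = 45 / 112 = 0.40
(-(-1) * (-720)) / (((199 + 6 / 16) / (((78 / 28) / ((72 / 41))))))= -12792 / 2233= -5.73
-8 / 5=-1.60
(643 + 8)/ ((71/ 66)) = 42966/ 71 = 605.15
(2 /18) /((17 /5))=5 /153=0.03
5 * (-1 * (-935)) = 4675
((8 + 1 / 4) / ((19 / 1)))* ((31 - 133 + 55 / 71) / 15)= -79057 / 26980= -2.93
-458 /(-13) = 458 /13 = 35.23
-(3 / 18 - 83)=82.83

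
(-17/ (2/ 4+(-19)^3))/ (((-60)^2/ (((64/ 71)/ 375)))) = 136/ 82173403125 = 0.00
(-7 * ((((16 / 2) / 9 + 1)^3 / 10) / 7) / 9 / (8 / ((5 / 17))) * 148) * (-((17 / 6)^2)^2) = 893090053 / 34012224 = 26.26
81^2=6561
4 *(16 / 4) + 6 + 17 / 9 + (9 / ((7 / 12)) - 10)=29.32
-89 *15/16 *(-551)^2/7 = -405307335/112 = -3618815.49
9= 9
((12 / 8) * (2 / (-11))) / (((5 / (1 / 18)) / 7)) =-7 / 330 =-0.02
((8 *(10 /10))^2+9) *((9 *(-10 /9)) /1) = -730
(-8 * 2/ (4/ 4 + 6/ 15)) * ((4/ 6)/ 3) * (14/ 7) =-320/ 63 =-5.08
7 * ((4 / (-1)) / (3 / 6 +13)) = -56 / 27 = -2.07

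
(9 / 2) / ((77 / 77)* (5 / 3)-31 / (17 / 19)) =-459 / 3364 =-0.14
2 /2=1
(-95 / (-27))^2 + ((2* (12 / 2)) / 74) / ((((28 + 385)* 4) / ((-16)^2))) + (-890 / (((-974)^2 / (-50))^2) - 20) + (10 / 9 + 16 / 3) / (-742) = -7.60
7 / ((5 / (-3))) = -21 / 5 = -4.20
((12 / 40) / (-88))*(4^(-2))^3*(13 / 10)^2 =-507 / 360448000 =-0.00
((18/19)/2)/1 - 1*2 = -29/19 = -1.53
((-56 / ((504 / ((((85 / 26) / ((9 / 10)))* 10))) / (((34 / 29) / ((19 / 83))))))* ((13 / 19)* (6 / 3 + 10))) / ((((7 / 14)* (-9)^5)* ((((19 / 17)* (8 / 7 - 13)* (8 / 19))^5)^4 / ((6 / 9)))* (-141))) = -11715129228333080055715426109337559746591336125 / 368914223285977977253244348034733936697496160159591385833666510848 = -0.00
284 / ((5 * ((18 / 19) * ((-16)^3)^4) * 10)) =1349 / 63331869759897600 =0.00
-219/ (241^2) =-219/ 58081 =-0.00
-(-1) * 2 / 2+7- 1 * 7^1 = 1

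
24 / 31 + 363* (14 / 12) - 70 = 21965 / 62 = 354.27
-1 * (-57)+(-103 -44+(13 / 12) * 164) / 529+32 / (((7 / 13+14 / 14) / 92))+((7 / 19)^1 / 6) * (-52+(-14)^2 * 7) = 13448963 / 6555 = 2051.71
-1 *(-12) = 12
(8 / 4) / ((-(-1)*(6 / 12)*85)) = 4 / 85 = 0.05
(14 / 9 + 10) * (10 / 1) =1040 / 9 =115.56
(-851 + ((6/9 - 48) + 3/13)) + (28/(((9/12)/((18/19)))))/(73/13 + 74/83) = -892.67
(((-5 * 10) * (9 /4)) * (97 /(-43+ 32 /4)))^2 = 19053225 /196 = 97210.33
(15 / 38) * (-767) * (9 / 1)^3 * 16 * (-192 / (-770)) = -1288265472 / 1463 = -880564.23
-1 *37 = -37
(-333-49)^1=-382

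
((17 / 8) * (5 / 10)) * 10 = 85 / 8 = 10.62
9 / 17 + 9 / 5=198 / 85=2.33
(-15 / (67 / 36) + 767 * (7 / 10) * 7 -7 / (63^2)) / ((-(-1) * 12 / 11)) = 15671459287 / 4558680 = 3437.72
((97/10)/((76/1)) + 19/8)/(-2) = -951/760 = -1.25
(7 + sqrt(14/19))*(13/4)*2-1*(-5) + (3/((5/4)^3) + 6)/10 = 13*sqrt(266)/38 + 64067/1250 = 56.83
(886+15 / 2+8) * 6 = 5409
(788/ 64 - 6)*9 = 909/ 16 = 56.81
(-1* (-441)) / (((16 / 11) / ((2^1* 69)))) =334719 / 8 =41839.88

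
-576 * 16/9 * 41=-41984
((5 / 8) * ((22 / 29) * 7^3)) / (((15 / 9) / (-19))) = -215061 / 116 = -1853.97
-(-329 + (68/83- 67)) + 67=38361/83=462.18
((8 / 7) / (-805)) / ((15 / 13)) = -104 / 84525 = -0.00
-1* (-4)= 4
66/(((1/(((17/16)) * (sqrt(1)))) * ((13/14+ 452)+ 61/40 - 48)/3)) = 58905/113807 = 0.52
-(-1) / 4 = 1 / 4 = 0.25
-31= -31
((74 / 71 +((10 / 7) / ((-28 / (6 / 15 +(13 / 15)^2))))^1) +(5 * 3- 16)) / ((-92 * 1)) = 737 / 4115160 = 0.00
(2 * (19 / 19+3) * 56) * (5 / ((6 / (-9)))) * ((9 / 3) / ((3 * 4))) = -840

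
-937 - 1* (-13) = -924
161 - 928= -767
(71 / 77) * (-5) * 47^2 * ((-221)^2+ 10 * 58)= -38755701095 / 77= -503320793.44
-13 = -13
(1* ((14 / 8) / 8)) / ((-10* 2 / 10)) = -7 / 64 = -0.11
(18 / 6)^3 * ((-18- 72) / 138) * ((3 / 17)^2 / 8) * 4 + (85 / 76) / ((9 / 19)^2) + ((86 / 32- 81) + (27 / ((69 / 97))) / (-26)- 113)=-21060808627 / 111988656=-188.06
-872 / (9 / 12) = -1162.67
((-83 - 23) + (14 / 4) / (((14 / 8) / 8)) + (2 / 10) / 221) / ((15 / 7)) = -696143 / 16575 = -42.00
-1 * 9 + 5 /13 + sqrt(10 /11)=-112 /13 + sqrt(110) /11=-7.66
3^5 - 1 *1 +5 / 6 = 1457 / 6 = 242.83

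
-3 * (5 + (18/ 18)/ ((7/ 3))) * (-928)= 105792/ 7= 15113.14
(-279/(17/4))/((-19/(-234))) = -261144/323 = -808.50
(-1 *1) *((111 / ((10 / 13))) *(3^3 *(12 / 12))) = -38961 / 10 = -3896.10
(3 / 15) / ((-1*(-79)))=1 / 395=0.00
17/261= 0.07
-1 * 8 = -8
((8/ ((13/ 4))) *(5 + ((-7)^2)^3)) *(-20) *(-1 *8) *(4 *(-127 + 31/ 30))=-303523475456/ 13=-23347959650.46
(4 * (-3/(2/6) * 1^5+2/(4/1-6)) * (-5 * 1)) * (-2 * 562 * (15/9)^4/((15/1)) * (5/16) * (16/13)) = -44476.10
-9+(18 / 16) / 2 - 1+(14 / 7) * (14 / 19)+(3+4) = -293 / 304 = -0.96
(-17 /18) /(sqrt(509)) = -17* sqrt(509) /9162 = -0.04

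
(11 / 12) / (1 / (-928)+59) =2552 / 164253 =0.02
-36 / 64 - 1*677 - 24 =-11225 / 16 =-701.56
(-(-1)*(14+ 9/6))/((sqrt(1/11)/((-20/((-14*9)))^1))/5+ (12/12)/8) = -852500/56629+ 781200*sqrt(11)/56629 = 30.70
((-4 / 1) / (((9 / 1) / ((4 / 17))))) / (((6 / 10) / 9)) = -80 / 51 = -1.57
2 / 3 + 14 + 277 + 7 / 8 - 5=6901 / 24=287.54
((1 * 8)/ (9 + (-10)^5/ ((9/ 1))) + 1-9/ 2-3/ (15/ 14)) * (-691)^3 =2077171913036907/ 999190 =2078855786.22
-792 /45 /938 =-44 /2345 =-0.02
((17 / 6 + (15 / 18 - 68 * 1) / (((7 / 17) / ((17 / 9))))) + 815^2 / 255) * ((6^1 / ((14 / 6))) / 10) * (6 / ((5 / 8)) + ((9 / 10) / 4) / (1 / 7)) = 1100866981 / 166600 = 6607.85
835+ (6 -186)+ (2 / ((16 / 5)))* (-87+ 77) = 2595 / 4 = 648.75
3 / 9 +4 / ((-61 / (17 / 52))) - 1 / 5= 1331 / 11895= 0.11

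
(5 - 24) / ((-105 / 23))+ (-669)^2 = 46994342 / 105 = 447565.16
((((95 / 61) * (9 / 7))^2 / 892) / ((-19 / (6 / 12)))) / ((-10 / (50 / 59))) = 192375 / 19191221224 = 0.00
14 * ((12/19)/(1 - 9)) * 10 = -210/19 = -11.05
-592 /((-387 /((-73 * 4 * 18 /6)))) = -172864 /129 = -1340.03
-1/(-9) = 1/9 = 0.11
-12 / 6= -2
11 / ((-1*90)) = -11 / 90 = -0.12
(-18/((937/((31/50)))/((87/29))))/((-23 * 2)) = 837/1077550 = 0.00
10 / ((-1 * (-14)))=5 / 7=0.71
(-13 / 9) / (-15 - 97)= 13 / 1008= 0.01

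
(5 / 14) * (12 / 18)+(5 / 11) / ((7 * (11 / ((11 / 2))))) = 125 / 462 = 0.27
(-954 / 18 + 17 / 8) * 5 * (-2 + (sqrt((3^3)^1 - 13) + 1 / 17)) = 67155 / 136 - 2035 * sqrt(14) / 8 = -458.00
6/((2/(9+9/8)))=243/8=30.38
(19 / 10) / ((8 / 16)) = 3.80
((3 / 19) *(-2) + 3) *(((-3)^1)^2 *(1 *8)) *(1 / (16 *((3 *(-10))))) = -153 / 380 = -0.40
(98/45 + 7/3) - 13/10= 289/90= 3.21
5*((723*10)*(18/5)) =130140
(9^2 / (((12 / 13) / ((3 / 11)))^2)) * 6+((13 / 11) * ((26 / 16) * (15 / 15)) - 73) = -13869 / 484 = -28.65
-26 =-26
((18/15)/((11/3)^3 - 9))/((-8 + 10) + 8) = 81/27200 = 0.00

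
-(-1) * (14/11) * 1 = 14/11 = 1.27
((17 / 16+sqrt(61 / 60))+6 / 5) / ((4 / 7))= 7 * sqrt(915) / 120+1267 / 320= 5.72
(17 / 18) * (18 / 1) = 17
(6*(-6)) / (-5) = 36 / 5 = 7.20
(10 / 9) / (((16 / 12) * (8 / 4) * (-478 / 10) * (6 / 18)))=-25 / 956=-0.03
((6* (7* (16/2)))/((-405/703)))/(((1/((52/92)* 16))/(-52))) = 851608576/3105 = 274270.07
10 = 10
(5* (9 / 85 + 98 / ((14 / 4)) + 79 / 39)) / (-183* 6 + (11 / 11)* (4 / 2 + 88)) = -49943 / 334152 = -0.15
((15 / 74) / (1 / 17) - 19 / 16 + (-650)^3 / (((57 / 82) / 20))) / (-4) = 266627919923791 / 134976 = 1975372806.45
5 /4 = 1.25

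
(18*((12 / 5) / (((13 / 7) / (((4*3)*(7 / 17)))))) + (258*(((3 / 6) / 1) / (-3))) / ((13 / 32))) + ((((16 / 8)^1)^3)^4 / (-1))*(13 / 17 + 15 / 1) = -64563.14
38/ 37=1.03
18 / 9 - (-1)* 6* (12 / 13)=98 / 13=7.54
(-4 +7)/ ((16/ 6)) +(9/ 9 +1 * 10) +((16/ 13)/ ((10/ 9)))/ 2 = 6593/ 520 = 12.68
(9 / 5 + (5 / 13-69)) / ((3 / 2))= -8686 / 195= -44.54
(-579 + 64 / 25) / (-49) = 11.76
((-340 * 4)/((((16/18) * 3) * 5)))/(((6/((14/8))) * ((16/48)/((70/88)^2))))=-437325/7744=-56.47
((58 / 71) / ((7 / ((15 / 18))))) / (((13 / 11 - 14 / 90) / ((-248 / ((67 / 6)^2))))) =-53400600 / 283341191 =-0.19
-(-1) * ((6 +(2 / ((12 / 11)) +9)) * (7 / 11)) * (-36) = -4242 / 11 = -385.64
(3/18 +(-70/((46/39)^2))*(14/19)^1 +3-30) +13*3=-1502147/60306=-24.91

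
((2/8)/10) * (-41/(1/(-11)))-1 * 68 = -2269/40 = -56.72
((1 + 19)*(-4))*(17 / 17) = -80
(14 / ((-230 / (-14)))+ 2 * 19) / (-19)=-4468 / 2185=-2.04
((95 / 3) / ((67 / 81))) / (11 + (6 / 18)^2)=4617 / 1340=3.45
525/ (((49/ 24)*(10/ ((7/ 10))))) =18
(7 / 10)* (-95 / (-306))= 133 / 612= 0.22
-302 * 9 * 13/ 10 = -17667/ 5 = -3533.40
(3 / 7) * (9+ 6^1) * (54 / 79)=2430 / 553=4.39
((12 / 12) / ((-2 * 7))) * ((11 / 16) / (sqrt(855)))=-11 * sqrt(95) / 63840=-0.00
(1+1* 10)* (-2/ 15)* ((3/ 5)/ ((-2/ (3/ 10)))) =33/ 250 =0.13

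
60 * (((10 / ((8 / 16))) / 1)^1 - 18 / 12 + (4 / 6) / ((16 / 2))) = 1115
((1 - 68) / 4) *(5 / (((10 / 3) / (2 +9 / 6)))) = -1407 / 16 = -87.94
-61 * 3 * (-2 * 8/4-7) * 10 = 20130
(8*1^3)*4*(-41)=-1312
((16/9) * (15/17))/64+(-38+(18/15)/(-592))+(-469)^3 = -7786648661863/75480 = -103161746.98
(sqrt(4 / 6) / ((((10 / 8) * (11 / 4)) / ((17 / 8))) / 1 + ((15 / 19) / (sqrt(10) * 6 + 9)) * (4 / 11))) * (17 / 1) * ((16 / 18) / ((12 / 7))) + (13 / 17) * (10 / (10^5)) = -920028032 * sqrt(15) / 65590945155 + 13 / 170000 + 119842107308 * sqrt(6) / 65590945155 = 4.42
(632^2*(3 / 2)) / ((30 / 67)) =6690352 / 5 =1338070.40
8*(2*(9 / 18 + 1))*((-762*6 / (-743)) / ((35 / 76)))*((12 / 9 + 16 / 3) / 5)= 11119104 / 26005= 427.58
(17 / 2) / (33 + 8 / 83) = 0.26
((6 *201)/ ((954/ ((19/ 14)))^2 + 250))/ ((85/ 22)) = 4789026/ 7585101905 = 0.00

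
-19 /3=-6.33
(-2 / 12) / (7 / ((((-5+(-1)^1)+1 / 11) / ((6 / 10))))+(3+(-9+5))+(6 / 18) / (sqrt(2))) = 105625* sqrt(2) / 10917646+542100 / 5458823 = 0.11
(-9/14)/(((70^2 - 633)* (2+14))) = -9/955808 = -0.00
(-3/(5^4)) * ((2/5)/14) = -3/21875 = -0.00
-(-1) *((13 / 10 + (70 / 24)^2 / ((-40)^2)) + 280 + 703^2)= 22786113269 / 46080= 494490.31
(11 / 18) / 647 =11 / 11646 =0.00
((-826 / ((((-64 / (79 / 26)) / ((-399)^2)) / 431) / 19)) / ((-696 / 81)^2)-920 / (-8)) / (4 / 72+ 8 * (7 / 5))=1395384580804293315 / 22681864192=61519836.69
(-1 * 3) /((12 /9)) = -9 /4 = -2.25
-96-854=-950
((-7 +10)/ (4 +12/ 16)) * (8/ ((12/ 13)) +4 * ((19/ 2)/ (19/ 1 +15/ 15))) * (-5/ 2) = -317/ 19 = -16.68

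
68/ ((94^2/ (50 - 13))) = 629/ 2209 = 0.28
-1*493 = -493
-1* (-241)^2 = -58081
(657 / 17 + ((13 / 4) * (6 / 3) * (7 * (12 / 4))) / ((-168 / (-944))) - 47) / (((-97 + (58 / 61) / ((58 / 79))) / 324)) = -42482718 / 16541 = -2568.33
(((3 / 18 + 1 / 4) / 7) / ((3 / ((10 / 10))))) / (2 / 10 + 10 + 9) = 25 / 24192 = 0.00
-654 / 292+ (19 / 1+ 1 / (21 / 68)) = 61315 / 3066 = 20.00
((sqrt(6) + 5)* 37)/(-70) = -37/14-37* sqrt(6)/70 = -3.94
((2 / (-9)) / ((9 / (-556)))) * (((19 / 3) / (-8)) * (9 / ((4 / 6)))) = -2641 / 18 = -146.72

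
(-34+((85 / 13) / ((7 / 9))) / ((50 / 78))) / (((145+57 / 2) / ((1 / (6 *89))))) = -731 / 3242715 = -0.00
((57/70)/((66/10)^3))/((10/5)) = 475/335412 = 0.00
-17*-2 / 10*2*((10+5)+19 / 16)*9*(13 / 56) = 73593 / 320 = 229.98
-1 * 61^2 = -3721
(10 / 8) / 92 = 5 / 368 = 0.01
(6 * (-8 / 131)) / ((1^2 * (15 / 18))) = -288 / 655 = -0.44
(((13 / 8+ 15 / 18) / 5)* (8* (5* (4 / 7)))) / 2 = 118 / 21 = 5.62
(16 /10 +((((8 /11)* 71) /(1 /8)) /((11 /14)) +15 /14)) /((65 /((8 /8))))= 4475747 /550550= 8.13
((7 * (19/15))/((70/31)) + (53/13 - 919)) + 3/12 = -3551911/3900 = -910.75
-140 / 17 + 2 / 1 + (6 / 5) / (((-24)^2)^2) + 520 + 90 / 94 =113705995039 / 220907520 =514.72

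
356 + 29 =385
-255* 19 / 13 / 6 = -1615 / 26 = -62.12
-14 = -14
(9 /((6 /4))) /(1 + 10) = 0.55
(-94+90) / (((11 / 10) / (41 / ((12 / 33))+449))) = -22470 / 11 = -2042.73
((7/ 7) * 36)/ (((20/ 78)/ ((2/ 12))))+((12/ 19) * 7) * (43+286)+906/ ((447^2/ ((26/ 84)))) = 196376667674/ 132872985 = 1477.93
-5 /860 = -1 /172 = -0.01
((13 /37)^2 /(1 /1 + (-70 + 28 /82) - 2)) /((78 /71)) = -37843 /23795958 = -0.00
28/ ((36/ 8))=56/ 9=6.22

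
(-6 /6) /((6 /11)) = -11 /6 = -1.83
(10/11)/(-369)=-10/4059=-0.00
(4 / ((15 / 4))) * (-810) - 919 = -1783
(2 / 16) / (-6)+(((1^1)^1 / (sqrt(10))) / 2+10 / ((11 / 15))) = sqrt(10) / 20+7189 / 528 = 13.77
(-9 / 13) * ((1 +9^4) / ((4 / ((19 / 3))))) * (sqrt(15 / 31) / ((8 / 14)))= -8756.10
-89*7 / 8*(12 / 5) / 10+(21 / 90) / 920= -515837 / 27600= -18.69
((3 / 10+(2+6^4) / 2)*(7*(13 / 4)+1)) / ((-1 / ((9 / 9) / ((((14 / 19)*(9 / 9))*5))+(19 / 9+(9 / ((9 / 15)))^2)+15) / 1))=-18838264267 / 5040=-3737750.85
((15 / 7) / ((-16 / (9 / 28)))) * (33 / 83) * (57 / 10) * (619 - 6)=-31132431 / 520576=-59.80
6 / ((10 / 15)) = 9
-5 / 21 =-0.24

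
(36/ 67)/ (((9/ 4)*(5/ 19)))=304/ 335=0.91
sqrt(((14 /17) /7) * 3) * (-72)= -72 * sqrt(102) /17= -42.77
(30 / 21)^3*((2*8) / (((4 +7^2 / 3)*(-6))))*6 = -48000 / 20923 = -2.29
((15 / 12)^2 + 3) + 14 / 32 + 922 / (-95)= -447 / 95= -4.71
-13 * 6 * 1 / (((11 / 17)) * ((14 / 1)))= -663 / 77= -8.61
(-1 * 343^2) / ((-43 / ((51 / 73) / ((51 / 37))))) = 4353013 / 3139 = 1386.75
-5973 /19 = -314.37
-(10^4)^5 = -100000000000000000000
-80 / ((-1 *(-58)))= -40 / 29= -1.38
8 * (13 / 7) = 104 / 7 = 14.86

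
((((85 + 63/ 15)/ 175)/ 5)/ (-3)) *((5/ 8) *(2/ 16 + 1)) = -669/ 28000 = -0.02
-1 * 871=-871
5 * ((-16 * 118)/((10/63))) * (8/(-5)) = 475776/5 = 95155.20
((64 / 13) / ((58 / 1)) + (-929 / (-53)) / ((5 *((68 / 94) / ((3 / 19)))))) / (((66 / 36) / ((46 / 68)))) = 3785404377 / 12068723810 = 0.31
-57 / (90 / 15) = -19 / 2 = -9.50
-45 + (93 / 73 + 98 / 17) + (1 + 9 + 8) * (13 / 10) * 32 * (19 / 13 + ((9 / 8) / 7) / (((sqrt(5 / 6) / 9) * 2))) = 18954 * sqrt(30) / 175 + 6555202 / 6205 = 1649.67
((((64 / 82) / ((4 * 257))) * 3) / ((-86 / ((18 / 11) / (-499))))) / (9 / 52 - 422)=-11232 / 54552706905565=-0.00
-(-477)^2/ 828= -25281/ 92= -274.79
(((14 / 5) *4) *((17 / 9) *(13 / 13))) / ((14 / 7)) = 476 / 45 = 10.58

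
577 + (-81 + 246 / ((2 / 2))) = 742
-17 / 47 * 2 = -34 / 47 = -0.72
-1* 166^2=-27556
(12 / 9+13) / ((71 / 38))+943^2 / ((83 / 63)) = 11932967953 / 17679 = 674979.80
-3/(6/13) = -13/2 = -6.50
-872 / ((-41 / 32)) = 27904 / 41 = 680.59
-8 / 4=-2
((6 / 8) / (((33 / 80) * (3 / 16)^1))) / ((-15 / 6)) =-128 / 33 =-3.88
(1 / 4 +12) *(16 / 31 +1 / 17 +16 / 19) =695261 / 40052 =17.36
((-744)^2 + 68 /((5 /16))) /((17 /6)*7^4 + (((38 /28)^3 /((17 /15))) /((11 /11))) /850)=81.40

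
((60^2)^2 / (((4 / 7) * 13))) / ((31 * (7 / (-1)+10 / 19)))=-143640000 / 16523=-8693.34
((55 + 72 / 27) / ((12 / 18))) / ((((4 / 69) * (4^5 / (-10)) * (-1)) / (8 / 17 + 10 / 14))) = 8415585 / 487424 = 17.27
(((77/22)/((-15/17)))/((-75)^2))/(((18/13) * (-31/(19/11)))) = 29393/1035787500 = 0.00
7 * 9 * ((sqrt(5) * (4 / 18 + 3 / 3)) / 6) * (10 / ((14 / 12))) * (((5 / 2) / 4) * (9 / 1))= 2475 * sqrt(5) / 4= 1383.57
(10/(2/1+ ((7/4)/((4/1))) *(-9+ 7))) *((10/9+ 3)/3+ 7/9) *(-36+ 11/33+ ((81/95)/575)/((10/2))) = -681.04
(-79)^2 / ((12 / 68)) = 106097 / 3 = 35365.67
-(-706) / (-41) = -706 / 41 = -17.22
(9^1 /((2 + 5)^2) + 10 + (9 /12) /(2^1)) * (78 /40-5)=-32.20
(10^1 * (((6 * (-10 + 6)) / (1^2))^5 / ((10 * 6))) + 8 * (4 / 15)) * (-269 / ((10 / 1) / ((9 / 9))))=2677428016 / 75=35699040.21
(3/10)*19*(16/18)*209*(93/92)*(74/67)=9109474/7705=1182.28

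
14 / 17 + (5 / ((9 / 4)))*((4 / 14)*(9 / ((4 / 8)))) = 1458 / 119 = 12.25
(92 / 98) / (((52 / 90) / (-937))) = -969795 / 637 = -1522.44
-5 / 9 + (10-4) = 49 / 9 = 5.44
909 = 909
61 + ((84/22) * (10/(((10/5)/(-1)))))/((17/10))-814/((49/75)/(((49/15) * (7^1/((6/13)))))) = -34601674/561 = -61678.56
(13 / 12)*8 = 26 / 3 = 8.67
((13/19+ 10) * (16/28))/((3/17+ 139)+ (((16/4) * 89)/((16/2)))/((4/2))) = 7888/208563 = 0.04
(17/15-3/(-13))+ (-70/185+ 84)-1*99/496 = 303419027/3578640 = 84.79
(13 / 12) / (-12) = -13 / 144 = -0.09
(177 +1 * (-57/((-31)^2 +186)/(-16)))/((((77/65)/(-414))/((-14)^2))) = -305946880785/25234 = -12124390.93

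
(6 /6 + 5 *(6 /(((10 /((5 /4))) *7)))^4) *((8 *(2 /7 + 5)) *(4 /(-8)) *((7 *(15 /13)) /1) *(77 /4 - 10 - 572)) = 96163.71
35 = 35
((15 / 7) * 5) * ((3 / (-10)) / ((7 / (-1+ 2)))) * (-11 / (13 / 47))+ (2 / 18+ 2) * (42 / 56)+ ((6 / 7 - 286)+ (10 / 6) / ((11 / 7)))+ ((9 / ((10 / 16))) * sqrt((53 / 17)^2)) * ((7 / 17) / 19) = -607753228987 / 2308526220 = -263.26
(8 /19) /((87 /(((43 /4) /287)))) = 86 /474411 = 0.00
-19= -19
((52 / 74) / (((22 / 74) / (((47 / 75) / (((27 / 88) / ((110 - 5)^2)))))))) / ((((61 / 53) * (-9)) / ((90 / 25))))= -50776544 / 2745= -18497.83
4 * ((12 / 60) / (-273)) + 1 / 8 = 1333 / 10920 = 0.12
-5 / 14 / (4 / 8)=-5 / 7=-0.71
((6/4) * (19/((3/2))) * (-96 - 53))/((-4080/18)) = 8493/680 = 12.49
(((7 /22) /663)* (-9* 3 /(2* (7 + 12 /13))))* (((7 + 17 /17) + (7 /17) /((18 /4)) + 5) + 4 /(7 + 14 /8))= -72553 /6548740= -0.01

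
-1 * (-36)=36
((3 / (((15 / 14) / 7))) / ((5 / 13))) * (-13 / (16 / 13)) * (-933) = 100440249 / 200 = 502201.24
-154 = -154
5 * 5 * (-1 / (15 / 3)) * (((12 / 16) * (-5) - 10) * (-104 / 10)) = -715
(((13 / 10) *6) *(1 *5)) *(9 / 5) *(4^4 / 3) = 29952 / 5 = 5990.40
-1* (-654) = 654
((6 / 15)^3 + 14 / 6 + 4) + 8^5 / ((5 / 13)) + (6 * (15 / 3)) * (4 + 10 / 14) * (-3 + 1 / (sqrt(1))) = 222915893 / 2625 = 84920.34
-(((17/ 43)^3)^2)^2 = -582622237229761/ 39959630797262576401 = -0.00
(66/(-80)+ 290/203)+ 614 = 614.60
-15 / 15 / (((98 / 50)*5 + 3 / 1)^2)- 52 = -213017 / 4096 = -52.01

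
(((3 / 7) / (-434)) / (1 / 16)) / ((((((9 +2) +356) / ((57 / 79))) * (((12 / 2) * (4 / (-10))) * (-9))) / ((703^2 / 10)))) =-9389971 / 132121101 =-0.07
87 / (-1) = -87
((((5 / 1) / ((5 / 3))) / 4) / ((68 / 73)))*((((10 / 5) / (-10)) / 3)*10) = -73 / 136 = -0.54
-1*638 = -638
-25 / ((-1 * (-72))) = -25 / 72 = -0.35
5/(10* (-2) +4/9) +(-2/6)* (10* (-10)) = 17465/528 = 33.08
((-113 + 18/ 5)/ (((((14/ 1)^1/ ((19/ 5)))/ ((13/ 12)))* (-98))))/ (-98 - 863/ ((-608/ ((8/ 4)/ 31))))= -79579201/ 23736174525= -0.00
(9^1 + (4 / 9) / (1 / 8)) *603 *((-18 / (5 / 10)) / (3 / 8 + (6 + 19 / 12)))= -6541344 / 191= -34247.87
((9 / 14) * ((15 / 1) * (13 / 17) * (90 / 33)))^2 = 404.44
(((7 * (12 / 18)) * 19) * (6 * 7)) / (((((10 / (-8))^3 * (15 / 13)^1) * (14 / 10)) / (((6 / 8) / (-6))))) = 55328 / 375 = 147.54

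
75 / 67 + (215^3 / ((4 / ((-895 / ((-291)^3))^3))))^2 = 268692192903114185000955019894274073565285747075 / 240031692326778966781003848840047628065063470512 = 1.12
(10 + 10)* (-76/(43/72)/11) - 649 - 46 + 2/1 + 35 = -420674/473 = -889.37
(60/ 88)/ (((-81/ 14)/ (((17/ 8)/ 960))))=-119/ 456192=-0.00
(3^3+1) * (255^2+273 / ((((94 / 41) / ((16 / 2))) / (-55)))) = 16624020 / 47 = 353702.55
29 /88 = 0.33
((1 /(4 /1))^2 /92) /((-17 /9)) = -9 /25024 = -0.00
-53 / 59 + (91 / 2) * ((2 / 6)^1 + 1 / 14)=12403 / 708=17.52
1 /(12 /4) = 0.33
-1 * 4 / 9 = -4 / 9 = -0.44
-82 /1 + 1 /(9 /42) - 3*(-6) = -178 /3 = -59.33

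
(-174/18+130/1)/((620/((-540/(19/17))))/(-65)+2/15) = 3590145/4567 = 786.11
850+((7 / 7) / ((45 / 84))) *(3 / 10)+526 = 34414 / 25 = 1376.56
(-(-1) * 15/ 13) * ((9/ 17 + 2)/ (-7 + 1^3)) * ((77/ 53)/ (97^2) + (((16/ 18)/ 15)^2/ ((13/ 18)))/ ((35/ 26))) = -25900921/ 14137492950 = -0.00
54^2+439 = 3355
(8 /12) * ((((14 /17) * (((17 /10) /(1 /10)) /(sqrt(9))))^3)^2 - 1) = 15057614 /2187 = 6885.05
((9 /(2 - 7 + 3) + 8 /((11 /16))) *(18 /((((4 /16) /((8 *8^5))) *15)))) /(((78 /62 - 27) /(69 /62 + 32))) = -84494516224 /7315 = -11550856.63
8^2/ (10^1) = 32/ 5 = 6.40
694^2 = 481636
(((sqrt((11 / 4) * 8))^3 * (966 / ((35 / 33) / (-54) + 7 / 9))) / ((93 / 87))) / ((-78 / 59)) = -1542795012 * sqrt(22) / 77779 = -93037.32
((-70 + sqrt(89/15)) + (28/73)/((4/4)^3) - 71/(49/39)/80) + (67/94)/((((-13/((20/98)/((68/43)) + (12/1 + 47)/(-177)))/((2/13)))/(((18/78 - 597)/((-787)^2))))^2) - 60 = -127.89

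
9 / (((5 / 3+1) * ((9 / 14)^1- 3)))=-63 / 44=-1.43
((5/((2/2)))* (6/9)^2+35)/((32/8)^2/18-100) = -335/892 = -0.38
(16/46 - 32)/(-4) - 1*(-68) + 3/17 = 29751/391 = 76.09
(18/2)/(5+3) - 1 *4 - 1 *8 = -87/8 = -10.88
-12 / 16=-3 / 4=-0.75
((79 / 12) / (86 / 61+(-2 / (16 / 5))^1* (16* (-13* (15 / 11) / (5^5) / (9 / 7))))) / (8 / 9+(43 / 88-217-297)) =-655986375 / 74267407222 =-0.01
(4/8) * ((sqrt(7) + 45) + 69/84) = sqrt(7)/2 + 1283/56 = 24.23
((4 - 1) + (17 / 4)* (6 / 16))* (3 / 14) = 63 / 64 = 0.98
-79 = -79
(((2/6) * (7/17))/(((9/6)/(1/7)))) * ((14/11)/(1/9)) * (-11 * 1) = -28/17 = -1.65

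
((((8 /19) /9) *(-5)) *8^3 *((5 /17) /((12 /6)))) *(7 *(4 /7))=-204800 /2907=-70.45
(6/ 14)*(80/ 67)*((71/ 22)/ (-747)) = -2840/ 1284591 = -0.00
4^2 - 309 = -293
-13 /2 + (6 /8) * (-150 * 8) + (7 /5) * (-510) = -3241 /2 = -1620.50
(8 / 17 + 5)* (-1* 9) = -837 / 17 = -49.24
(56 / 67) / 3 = 56 / 201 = 0.28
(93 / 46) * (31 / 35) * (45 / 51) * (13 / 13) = 8649 / 5474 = 1.58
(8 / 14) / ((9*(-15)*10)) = -2 / 4725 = -0.00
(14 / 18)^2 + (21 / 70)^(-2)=949 / 81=11.72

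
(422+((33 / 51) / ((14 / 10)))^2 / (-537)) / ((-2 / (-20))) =32090778290 / 7604457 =4220.00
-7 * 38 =-266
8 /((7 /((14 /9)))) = 16 /9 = 1.78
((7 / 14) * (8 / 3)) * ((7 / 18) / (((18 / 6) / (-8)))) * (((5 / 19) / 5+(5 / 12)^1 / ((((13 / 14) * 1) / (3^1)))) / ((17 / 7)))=-270872 / 340119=-0.80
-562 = -562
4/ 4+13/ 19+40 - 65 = -443/ 19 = -23.32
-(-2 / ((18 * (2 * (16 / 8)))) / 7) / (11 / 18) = 1 / 154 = 0.01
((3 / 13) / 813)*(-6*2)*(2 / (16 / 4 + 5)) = -0.00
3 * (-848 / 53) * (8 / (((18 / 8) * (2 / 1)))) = -256 / 3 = -85.33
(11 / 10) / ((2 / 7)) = 77 / 20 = 3.85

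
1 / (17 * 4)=1 / 68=0.01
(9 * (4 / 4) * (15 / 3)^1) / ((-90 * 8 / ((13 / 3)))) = -13 / 48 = -0.27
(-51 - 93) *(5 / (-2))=360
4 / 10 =2 / 5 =0.40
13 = 13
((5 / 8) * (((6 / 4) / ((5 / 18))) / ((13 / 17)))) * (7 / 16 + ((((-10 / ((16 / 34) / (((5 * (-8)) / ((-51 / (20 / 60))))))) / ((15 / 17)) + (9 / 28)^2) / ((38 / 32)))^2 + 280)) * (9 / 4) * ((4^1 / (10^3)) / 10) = 52872739735079 / 43268709120000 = 1.22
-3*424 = -1272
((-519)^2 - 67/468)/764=126060881/357552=352.57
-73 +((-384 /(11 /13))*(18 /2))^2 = 2018516351 /121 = 16681953.31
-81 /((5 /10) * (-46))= 81 /23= 3.52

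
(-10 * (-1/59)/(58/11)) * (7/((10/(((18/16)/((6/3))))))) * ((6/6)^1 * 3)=2079/54752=0.04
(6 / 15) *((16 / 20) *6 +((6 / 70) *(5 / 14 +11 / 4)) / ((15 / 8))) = 12108 / 6125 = 1.98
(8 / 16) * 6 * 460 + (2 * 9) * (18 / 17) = 1399.06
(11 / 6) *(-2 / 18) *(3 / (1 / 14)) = -8.56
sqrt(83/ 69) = sqrt(5727)/ 69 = 1.10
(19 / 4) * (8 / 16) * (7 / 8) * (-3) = -399 / 64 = -6.23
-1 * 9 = -9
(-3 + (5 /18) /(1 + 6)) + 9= 761 /126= 6.04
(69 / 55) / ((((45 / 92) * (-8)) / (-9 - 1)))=529 / 165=3.21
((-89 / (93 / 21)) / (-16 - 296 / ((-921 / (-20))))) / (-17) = -573783 / 10885712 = -0.05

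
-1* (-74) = 74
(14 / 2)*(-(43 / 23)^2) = -12943 / 529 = -24.47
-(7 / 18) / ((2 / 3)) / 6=-7 / 72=-0.10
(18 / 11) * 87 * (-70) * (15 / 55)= -328860 / 121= -2717.85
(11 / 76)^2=121 / 5776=0.02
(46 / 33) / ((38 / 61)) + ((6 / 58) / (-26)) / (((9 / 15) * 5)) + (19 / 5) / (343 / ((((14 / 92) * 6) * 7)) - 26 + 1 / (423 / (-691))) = 31005457573 / 13015027740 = 2.38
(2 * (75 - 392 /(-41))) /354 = 3467 /7257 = 0.48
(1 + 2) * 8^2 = 192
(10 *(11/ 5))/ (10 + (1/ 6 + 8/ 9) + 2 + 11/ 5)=1980/ 1373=1.44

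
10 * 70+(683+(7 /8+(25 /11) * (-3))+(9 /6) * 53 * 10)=191141 /88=2172.06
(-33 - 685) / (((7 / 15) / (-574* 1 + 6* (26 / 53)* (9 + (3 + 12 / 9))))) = 305243340 / 371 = 822758.33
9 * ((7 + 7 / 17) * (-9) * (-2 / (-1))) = -20412 / 17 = -1200.71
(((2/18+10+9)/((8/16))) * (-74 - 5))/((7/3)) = -27176/21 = -1294.10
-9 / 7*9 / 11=-81 / 77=-1.05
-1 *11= -11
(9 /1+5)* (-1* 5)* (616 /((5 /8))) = -68992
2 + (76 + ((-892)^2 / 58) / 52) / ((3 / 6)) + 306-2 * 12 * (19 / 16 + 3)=668895 / 754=887.13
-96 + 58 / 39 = -3686 / 39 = -94.51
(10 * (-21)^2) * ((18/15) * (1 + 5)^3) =1143072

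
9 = 9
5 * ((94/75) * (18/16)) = 141/20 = 7.05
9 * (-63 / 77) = -81 / 11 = -7.36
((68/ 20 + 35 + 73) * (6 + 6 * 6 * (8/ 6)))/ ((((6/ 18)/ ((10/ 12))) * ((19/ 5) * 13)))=75195/ 247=304.43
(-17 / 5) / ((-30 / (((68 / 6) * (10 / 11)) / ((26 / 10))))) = 578 / 1287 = 0.45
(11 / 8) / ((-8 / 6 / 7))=-231 / 32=-7.22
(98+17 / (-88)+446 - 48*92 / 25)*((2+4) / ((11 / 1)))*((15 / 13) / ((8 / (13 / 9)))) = 807767 / 19360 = 41.72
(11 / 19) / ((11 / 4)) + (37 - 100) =-1193 / 19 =-62.79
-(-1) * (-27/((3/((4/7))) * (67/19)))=-684/469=-1.46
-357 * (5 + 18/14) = -2244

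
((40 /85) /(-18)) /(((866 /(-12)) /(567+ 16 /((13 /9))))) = 20040 /95693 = 0.21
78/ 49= 1.59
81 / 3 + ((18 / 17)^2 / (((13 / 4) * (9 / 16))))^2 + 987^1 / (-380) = 132906047457 / 5363718620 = 24.78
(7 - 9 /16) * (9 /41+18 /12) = 11.07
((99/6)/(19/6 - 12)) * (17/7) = -1683/371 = -4.54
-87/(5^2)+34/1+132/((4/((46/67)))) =89071/1675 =53.18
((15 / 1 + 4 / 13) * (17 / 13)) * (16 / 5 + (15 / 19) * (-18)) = -3538618 / 16055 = -220.41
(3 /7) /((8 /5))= 0.27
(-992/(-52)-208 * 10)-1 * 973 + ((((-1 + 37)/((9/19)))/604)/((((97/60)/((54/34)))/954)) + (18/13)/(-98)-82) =-475521218708/158612363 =-2998.01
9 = 9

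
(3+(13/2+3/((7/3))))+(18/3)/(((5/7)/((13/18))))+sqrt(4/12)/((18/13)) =13*sqrt(3)/54+3539/210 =17.27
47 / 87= 0.54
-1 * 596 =-596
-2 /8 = -0.25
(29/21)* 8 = 232/21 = 11.05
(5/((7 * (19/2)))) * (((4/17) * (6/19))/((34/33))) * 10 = 39600/730303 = 0.05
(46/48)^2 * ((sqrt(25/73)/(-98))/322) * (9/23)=-5 * sqrt(73)/6409984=-0.00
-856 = -856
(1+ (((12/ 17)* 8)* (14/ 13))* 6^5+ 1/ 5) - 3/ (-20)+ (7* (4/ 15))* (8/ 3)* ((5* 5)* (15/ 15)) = 1886174023/ 39780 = 47415.13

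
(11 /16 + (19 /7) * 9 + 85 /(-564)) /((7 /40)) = 1971265 /13818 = 142.66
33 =33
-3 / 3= -1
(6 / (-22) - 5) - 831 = -9199 / 11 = -836.27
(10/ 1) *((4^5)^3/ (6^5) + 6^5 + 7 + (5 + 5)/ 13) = 4607965430/ 3159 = 1458678.52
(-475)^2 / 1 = 225625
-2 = -2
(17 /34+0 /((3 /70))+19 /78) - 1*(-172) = 6737 /39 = 172.74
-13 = -13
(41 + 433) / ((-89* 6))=-79 / 89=-0.89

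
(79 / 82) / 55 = 79 / 4510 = 0.02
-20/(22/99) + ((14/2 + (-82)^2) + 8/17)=112905/17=6641.47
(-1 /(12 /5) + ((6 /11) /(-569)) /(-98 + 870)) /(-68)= 6039953 /985717392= 0.01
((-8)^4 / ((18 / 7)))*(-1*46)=-659456 / 9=-73272.89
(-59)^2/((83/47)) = 163607/83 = 1971.17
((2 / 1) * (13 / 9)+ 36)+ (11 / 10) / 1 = 3599 / 90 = 39.99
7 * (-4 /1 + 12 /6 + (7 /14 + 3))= 21 /2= 10.50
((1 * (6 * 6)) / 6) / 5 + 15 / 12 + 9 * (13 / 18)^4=285689 / 58320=4.90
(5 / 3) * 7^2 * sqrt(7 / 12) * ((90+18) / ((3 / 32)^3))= 16056320 * sqrt(21) / 9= 8175477.98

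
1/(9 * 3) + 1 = 28/27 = 1.04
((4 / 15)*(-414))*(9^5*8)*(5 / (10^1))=-130380192 / 5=-26076038.40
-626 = -626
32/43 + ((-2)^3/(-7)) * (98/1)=4848/43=112.74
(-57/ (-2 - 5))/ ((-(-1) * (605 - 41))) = 19/ 1316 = 0.01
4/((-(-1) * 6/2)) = 4/3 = 1.33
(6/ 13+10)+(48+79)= 1787/ 13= 137.46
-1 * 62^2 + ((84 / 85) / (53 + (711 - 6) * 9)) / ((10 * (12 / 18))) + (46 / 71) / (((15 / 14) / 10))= -317551657883 / 82739850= -3837.95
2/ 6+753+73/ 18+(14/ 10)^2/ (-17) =5793143/ 7650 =757.27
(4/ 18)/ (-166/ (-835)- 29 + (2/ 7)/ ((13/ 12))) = -151970/ 19515771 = -0.01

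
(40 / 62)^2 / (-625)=-16 / 24025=-0.00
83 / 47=1.77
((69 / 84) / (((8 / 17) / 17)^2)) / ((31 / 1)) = 1920983 / 55552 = 34.58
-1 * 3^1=-3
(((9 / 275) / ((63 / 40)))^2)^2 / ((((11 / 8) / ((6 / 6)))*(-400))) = -2048 / 6041928921875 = -0.00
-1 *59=-59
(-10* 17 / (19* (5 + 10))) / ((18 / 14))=-238 / 513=-0.46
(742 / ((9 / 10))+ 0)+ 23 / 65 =482507 / 585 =824.80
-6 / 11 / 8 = -3 / 44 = -0.07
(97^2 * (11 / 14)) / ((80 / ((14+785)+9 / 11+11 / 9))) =106594561 / 1440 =74024.00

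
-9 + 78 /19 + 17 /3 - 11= -583 /57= -10.23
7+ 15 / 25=38 / 5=7.60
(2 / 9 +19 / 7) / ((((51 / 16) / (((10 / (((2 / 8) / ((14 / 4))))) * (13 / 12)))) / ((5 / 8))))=120250 / 1377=87.33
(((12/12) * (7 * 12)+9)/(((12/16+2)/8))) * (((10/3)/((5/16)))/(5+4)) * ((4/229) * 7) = 888832/22671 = 39.21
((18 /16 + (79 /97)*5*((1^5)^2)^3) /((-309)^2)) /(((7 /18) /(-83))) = -334739 /28814044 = -0.01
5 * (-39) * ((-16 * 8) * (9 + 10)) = 474240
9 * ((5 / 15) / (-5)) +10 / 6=16 / 15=1.07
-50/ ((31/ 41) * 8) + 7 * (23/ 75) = -56911/ 9300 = -6.12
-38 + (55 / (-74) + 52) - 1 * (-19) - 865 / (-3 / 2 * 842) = 3078791 / 93462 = 32.94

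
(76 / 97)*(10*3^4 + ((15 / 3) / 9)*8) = 557080 / 873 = 638.12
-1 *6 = -6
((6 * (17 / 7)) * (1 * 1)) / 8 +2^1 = 3.82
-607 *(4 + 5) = -5463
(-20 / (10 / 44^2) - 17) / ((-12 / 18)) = 11667 / 2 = 5833.50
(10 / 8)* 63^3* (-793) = -991436355 / 4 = -247859088.75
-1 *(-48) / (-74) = -24 / 37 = -0.65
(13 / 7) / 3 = 13 / 21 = 0.62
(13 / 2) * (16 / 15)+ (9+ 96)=1679 / 15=111.93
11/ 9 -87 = -85.78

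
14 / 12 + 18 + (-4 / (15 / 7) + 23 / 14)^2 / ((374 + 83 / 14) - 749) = 155977708 / 8138025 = 19.17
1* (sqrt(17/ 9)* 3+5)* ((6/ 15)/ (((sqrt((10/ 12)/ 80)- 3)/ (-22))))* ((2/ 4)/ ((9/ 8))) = 704* sqrt(102)/ 38835+704* sqrt(6)/ 7767+5632* sqrt(17)/ 4315+5632/ 863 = 12.31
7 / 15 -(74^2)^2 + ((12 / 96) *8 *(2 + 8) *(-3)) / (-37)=-16642548971 / 555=-29986574.72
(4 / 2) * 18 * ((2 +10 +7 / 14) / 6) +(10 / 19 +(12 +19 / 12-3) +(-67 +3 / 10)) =22127 / 1140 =19.41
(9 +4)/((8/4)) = 13/2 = 6.50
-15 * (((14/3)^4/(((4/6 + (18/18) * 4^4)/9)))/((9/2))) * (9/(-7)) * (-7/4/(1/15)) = -20580/11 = -1870.91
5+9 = 14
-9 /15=-3 /5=-0.60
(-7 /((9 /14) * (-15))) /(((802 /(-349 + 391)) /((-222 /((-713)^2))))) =-50764 /3057839535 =-0.00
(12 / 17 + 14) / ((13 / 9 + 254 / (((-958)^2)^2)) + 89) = 189515420931600 / 1165561953271211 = 0.16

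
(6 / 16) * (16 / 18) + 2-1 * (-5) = 22 / 3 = 7.33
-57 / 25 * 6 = -342 / 25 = -13.68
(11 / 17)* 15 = 165 / 17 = 9.71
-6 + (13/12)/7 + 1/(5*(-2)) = -2497/420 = -5.95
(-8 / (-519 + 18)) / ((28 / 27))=18 / 1169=0.02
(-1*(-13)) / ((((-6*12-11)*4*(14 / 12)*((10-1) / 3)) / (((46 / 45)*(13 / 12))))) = -0.01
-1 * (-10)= 10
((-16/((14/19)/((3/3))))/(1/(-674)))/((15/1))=975.70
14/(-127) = -14/127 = -0.11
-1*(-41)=41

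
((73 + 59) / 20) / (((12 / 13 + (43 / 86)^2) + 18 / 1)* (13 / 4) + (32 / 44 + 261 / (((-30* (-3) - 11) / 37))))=458832 / 12880685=0.04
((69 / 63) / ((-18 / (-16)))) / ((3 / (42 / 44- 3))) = -460 / 693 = -0.66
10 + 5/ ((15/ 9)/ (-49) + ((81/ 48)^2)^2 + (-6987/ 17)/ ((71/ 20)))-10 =-3419996160/ 73666385803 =-0.05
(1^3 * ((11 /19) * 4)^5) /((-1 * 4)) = -41229056 /2476099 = -16.65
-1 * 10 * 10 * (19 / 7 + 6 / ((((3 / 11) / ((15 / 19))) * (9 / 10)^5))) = -8410556300 / 2617839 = -3212.79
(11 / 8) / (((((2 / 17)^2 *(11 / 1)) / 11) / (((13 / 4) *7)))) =2260.07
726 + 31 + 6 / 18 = 2272 / 3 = 757.33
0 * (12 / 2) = 0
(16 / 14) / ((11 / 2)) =16 / 77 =0.21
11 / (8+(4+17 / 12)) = 132 / 161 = 0.82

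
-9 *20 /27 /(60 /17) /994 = -17 /8946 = -0.00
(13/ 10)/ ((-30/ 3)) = -13/ 100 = -0.13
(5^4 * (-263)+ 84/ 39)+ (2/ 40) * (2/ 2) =-42736927/ 260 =-164372.80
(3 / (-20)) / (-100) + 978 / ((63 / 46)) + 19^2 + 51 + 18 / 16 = 47343313 / 42000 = 1127.22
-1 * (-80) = 80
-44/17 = -2.59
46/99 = 0.46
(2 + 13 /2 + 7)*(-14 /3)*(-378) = 27342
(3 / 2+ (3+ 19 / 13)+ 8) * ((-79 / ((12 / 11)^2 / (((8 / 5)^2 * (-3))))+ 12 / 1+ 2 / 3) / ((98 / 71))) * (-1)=-24046209 / 4550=-5284.88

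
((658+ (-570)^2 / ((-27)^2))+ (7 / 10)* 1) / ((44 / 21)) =6261829 / 11880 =527.09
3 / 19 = 0.16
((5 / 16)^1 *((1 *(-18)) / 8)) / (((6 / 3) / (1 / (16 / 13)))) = -585 / 2048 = -0.29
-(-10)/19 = 10/19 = 0.53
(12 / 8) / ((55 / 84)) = 126 / 55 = 2.29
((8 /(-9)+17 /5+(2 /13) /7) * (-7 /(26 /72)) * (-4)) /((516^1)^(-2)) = 44189975808 /845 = 52295829.36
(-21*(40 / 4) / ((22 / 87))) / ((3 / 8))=-24360 / 11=-2214.55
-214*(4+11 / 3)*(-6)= 9844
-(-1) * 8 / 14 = 4 / 7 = 0.57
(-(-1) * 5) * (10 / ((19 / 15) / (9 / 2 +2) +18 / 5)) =975 / 74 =13.18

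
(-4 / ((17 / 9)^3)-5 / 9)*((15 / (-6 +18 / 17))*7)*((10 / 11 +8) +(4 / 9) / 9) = 92172145 / 421362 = 218.75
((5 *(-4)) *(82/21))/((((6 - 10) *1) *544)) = 205/5712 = 0.04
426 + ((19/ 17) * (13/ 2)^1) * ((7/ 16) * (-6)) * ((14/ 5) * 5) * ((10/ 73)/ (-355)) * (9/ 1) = 150467925/ 352444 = 426.93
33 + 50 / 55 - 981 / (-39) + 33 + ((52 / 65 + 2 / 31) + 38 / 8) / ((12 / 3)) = 33146983 / 354640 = 93.47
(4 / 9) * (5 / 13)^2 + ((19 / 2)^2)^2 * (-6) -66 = -48936.31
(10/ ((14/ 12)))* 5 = 42.86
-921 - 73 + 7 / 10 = -993.30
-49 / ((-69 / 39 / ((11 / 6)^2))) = 77077 / 828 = 93.09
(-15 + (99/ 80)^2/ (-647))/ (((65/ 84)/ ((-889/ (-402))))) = -386583967623/ 9016592000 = -42.87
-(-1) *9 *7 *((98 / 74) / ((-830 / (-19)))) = 58653 / 30710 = 1.91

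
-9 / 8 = -1.12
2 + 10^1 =12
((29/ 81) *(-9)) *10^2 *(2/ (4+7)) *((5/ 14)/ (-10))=2.09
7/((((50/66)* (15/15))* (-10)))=-231/250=-0.92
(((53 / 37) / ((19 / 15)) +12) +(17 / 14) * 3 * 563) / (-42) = -6771491 / 137788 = -49.14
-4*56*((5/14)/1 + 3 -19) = 3504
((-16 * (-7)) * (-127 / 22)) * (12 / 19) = -85344 / 209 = -408.34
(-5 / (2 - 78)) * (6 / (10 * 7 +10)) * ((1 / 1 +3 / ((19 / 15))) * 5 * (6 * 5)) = 900 / 361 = 2.49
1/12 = 0.08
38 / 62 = 0.61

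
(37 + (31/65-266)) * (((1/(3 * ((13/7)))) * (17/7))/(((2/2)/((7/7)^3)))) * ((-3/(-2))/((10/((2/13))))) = -126259/54925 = -2.30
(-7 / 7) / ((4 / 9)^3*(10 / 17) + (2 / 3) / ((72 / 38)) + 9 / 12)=-49572 / 57181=-0.87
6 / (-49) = -6 / 49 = -0.12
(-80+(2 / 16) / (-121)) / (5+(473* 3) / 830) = -32138015 / 2695396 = -11.92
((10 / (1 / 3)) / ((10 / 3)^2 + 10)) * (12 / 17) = 1.00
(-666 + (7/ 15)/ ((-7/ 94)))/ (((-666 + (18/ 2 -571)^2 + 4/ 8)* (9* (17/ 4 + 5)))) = -80672/ 3148633215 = -0.00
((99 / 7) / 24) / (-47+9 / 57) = -627 / 49840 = -0.01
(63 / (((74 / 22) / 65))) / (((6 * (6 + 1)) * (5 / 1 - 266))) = -0.11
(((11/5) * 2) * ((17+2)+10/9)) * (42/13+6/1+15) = 27874/13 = 2144.15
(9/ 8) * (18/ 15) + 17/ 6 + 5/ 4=163/ 30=5.43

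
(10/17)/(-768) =-5/6528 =-0.00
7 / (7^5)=1 / 2401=0.00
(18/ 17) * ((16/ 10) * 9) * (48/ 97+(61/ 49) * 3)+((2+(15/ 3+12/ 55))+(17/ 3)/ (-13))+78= 5174250922/ 34663629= 149.27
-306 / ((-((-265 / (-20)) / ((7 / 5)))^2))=239904 / 70225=3.42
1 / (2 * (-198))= -1 / 396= -0.00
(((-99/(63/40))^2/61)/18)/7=96800/188307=0.51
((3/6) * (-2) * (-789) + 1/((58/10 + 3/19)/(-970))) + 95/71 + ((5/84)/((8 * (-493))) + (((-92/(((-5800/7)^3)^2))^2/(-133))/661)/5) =25602813067738587174511784711502279999992496789811956612553/40799421500990364927641416600320000000000000000000000000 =627.53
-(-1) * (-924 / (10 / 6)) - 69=-3117 / 5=-623.40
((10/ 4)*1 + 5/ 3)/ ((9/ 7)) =175/ 54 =3.24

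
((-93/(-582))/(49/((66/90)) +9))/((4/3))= 341/215728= 0.00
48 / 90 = 8 / 15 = 0.53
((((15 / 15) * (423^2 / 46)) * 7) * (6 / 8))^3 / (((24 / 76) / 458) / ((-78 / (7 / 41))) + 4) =41010505837080432261459669 / 19262308498688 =2129054564766.93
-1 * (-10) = 10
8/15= 0.53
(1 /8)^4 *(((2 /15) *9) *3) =9 /10240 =0.00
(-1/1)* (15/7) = -15/7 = -2.14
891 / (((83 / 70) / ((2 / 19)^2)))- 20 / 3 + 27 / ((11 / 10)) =25911010 / 988779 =26.21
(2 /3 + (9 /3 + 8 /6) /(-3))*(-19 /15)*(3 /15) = 0.20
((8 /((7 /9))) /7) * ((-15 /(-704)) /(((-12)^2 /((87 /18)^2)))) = 4205 /827904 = 0.01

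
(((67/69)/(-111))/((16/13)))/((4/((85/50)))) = -14807/4901760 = -0.00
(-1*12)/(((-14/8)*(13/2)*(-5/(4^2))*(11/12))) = -18432/5005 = -3.68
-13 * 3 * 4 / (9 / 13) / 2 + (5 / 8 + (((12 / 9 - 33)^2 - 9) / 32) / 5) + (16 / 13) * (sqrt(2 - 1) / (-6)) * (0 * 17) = -38099 / 360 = -105.83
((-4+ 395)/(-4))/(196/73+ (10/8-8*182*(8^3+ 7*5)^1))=28543/232556995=0.00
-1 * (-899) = 899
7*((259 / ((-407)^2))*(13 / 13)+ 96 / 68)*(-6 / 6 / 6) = -752969 / 456654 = -1.65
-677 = -677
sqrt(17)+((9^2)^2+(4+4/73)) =sqrt(17)+479249/73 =6569.18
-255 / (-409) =255 / 409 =0.62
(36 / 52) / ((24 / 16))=6 / 13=0.46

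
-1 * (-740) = 740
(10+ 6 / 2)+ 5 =18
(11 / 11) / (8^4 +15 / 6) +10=81972 / 8197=10.00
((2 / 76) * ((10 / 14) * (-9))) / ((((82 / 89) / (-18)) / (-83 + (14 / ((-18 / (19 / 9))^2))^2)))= -6356880911135 / 23183582184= -274.20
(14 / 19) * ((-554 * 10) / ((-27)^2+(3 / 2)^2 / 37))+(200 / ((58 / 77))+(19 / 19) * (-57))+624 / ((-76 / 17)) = 3765731965 / 59453451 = 63.34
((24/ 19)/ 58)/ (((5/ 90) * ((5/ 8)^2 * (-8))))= -1728/ 13775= -0.13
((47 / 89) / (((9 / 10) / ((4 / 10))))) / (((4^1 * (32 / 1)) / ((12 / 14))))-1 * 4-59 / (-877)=-103097677 / 26225808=-3.93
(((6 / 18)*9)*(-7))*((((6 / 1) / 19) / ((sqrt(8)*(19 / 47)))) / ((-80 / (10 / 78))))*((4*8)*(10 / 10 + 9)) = 9870*sqrt(2) / 4693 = 2.97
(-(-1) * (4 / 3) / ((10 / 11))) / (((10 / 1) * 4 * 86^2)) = 11 / 2218800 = 0.00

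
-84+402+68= 386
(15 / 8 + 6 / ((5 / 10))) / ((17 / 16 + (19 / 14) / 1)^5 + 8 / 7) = 0.17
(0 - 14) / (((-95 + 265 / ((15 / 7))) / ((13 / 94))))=-273 / 4042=-0.07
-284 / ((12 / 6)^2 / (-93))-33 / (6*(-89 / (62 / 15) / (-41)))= 8801024 / 1335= 6592.53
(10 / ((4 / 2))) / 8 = 5 / 8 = 0.62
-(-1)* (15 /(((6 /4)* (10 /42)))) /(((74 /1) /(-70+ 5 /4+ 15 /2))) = -34.76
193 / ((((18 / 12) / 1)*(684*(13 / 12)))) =386 / 2223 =0.17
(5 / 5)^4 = 1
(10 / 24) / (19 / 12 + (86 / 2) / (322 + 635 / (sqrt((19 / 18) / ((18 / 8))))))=141944645 / 532543363 -14744700 * sqrt(38) / 10118323897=0.26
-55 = -55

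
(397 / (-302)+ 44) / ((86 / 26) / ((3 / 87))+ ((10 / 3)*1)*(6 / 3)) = 502749 / 1208302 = 0.42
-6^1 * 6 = -36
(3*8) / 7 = 24 / 7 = 3.43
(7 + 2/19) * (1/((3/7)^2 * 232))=735/4408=0.17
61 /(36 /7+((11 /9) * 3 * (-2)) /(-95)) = 121695 /10414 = 11.69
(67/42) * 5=335/42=7.98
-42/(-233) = 42/233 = 0.18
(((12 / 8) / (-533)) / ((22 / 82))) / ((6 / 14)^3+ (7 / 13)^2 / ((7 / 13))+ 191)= -343 / 6265754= -0.00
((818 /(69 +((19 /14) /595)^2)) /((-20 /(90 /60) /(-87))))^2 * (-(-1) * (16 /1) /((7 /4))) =1254092524164078851044800 /22923358825939160521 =54708.06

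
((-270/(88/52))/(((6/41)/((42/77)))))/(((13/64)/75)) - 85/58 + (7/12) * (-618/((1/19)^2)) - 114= -1227540183/3509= -349826.21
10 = 10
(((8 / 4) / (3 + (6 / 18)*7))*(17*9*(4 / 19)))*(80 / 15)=1224 / 19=64.42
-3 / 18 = -0.17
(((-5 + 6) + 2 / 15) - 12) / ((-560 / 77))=1793 / 1200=1.49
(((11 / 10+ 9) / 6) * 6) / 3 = 101 / 30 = 3.37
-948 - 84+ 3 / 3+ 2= -1029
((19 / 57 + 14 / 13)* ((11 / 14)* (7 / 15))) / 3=121 / 702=0.17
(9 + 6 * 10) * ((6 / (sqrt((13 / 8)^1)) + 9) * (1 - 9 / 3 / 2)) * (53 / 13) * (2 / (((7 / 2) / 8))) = -526608 / 91 - 702144 * sqrt(26) / 1183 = -8813.31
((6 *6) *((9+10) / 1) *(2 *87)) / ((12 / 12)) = 119016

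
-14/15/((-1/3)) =14/5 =2.80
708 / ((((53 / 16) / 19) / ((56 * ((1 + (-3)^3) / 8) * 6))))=-235033344 / 53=-4434591.40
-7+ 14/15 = -91/15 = -6.07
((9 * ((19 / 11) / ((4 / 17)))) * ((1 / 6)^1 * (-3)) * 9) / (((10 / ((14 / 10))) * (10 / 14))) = -1281987 / 22000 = -58.27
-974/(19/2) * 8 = -15584/19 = -820.21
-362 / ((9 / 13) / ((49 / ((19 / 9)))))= -230594 / 19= -12136.53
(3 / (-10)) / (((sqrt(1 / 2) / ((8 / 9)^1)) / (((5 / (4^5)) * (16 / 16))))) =-sqrt(2) / 768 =-0.00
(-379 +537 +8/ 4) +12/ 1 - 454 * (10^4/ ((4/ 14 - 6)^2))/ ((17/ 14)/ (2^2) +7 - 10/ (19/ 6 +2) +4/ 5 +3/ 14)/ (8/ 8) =-1197316872/ 55399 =-21612.61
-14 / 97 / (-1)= 0.14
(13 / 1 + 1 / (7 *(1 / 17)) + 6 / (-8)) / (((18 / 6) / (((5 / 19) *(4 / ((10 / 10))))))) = 685 / 133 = 5.15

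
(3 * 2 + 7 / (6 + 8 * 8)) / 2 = 61 / 20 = 3.05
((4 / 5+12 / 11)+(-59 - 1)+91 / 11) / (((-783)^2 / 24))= -21928 / 11239965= -0.00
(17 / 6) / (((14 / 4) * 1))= 17 / 21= 0.81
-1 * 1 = -1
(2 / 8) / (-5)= -1 / 20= -0.05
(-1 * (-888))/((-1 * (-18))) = 148/3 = 49.33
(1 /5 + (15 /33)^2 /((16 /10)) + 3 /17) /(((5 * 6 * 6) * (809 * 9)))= 13867 /35944840800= 0.00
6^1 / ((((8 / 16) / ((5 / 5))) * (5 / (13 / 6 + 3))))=62 / 5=12.40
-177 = -177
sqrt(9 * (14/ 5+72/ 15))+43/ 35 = 43/ 35+3 * sqrt(190)/ 5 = 9.50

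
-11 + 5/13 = -138/13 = -10.62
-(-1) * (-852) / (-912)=71 / 76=0.93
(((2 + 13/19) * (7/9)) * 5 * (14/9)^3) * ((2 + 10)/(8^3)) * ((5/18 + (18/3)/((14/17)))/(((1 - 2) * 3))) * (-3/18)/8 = 27784715/574428672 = 0.05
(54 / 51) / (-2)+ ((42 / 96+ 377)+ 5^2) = 109319 / 272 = 401.91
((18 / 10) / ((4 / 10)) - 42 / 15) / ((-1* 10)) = -17 / 100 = -0.17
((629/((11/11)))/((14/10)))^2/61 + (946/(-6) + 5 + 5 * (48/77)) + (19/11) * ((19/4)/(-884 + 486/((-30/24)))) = 721219501183/228263952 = 3159.59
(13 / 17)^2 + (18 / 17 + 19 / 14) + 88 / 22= 28325 / 4046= 7.00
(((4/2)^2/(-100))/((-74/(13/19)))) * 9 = 117/35150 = 0.00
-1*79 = -79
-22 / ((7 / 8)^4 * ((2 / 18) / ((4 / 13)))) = -3244032 / 31213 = -103.93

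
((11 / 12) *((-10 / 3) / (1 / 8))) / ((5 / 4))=-176 / 9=-19.56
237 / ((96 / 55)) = 4345 / 32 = 135.78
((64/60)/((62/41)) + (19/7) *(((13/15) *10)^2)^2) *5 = 1345856312/17577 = 76569.17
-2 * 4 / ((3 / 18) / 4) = -192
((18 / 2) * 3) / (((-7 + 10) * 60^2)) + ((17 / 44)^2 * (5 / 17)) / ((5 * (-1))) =-0.01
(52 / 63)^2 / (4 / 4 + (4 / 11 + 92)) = 2288 / 313551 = 0.01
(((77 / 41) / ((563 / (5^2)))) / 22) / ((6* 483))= 25 / 19112724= 0.00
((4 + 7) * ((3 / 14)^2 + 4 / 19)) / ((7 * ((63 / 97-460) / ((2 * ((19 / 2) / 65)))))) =-203797 / 794718652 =-0.00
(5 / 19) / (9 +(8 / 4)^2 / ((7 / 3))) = 7 / 285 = 0.02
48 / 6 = 8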